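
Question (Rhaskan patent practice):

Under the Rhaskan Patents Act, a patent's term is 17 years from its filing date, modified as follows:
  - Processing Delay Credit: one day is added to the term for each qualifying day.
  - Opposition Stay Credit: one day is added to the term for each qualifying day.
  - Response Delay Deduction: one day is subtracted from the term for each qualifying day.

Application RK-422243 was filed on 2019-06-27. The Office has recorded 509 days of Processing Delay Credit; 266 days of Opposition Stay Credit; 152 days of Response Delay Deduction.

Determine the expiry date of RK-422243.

March 12, 2038

Base term: filing date + 17 years → 27 June 2036.
Processing Delay Credit: +509 days → 18 November 2037.
Opposition Stay Credit: +266 days → 11 August 2038.
Response Delay Deduction: −152 days → 12 March 2038.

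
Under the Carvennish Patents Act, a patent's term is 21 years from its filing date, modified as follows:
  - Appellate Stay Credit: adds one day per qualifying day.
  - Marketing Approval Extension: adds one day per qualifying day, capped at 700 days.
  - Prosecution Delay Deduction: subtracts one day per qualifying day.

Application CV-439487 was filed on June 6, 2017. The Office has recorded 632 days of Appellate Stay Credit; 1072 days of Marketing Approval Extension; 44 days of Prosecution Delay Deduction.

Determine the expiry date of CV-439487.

2041-12-15

Base term: filing date + 21 years → 6 June 2038.
Appellate Stay Credit: +632 days → 28 February 2040.
Marketing Approval Extension: 1072 days claimed exceeds the 700-day cap, so +700 days → 28 January 2042.
Prosecution Delay Deduction: −44 days → 15 December 2041.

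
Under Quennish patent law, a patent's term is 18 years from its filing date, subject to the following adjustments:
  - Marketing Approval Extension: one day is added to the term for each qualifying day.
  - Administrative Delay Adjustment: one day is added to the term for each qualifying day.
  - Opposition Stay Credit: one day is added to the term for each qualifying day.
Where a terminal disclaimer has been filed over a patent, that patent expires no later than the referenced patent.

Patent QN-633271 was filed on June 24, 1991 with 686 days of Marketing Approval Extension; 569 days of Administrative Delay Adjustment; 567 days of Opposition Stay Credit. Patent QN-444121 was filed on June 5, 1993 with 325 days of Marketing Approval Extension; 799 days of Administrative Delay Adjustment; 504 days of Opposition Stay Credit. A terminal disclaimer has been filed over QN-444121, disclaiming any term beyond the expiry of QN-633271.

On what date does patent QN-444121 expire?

June 20, 2014

Natural term of QN-444121:
  Base: filing + 18 years → 5 June 2011.
  Marketing Approval Extension: +325 days → 25 April 2012.
  Administrative Delay Adjustment: +799 days → 3 July 2014.
  Opposition Stay Credit: +504 days → 19 November 2015.
Expiry of referenced patent QN-633271:
  Base: filing + 18 years → 24 June 2009.
  Marketing Approval Extension: +686 days → 11 May 2011.
  Administrative Delay Adjustment: +569 days → 30 November 2012.
  Opposition Stay Credit: +567 days → 20 June 2014.
Terminal disclaimer: QN-444121 expires on the earlier of 19 November 2015 and 20 June 2014.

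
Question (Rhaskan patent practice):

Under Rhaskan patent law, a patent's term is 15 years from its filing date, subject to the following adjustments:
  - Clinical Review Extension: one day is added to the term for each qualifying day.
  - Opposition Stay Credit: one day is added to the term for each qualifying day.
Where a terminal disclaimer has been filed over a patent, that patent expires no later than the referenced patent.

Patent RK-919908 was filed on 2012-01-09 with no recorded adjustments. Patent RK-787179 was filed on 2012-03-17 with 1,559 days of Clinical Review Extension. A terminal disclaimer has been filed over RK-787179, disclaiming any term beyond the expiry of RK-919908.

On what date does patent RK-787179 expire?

2027-01-09

Natural term of RK-787179:
  Base: filing + 15 years → 17 March 2027.
  Clinical Review Extension: +1559 days → 23 June 2031.
Expiry of referenced patent RK-919908:
  Base: filing + 15 years → 9 January 2027.
Terminal disclaimer: RK-787179 expires on the earlier of 23 June 2031 and 9 January 2027.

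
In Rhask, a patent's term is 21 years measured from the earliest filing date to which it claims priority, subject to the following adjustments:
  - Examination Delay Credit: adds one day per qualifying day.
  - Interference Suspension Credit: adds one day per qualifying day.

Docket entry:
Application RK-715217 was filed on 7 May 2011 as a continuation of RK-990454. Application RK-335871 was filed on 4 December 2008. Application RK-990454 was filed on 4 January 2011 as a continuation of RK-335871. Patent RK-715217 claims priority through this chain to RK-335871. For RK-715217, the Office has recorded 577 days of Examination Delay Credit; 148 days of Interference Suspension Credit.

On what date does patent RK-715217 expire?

Earliest priority filing: 4 December 2008.
Base term: 4 December 2008 + 21 years → 4 December 2029.
Examination Delay Credit: +577 days → 4 July 2031.
Interference Suspension Credit: +148 days → 29 November 2031.

November 29, 2031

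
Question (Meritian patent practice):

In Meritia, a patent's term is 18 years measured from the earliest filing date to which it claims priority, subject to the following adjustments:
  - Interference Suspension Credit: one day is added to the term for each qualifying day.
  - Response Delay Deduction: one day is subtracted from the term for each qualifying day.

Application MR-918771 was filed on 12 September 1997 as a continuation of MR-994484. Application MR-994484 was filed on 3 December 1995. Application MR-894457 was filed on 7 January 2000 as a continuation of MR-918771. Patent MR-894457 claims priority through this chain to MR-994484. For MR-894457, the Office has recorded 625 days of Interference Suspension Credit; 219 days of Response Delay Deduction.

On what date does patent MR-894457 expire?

Earliest priority filing: 3 December 1995.
Base term: 3 December 1995 + 18 years → 3 December 2013.
Interference Suspension Credit: +625 days → 20 August 2015.
Response Delay Deduction: −219 days → 13 January 2015.

January 13, 2015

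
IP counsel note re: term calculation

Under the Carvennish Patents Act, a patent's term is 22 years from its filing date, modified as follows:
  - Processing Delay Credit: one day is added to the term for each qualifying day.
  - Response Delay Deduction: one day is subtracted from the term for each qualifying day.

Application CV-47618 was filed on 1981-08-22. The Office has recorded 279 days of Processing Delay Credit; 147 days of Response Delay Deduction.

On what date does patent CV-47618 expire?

January 1, 2004

Base term: filing date + 22 years → 22 August 2003.
Processing Delay Credit: +279 days → 27 May 2004.
Response Delay Deduction: −147 days → 1 January 2004.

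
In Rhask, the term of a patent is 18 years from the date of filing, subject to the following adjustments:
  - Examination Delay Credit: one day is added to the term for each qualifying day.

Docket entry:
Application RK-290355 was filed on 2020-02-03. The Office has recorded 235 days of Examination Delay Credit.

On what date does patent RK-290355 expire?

2038-09-26

Base term: filing date + 18 years → 3 February 2038.
Examination Delay Credit: +235 days → 26 September 2038.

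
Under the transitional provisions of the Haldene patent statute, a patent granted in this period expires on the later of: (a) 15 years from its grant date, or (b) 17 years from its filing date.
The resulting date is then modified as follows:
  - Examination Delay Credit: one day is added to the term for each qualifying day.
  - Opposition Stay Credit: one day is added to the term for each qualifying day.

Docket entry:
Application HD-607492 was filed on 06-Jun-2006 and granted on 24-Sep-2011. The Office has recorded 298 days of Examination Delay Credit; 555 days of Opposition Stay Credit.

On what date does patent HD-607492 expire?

January 24, 2029

(a) grant + 15 years → 24 September 2026.
(b) filing + 17 years → 6 June 2023.
Later of the two: 24 September 2026.
Examination Delay Credit: +298 days → 19 July 2027.
Opposition Stay Credit: +555 days → 24 January 2029.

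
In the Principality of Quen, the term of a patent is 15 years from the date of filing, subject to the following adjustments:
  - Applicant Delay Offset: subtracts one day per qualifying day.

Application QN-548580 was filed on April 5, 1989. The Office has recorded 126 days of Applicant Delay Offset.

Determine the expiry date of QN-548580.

December 1, 2003

Base term: filing date + 15 years → 5 April 2004.
Applicant Delay Offset: −126 days → 1 December 2003.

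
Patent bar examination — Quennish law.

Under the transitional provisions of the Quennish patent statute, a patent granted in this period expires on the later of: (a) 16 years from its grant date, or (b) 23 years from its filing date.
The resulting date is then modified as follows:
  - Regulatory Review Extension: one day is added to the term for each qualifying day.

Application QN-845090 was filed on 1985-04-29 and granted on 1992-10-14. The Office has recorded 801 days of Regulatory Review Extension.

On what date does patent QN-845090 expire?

2010-12-24

(a) grant + 16 years → 14 October 2008.
(b) filing + 23 years → 29 April 2008.
Later of the two: 14 October 2008.
Regulatory Review Extension: +801 days → 24 December 2010.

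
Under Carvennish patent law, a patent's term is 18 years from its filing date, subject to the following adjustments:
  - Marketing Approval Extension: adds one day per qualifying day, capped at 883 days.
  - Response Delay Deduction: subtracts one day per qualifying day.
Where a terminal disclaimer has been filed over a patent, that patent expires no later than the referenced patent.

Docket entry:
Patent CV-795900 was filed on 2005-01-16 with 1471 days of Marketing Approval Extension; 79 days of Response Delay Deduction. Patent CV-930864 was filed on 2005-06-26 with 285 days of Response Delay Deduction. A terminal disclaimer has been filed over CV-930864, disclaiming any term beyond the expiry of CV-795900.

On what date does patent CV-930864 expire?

Natural term of CV-930864:
  Base: filing + 18 years → 26 June 2023.
  Response Delay Deduction: −285 days → 14 September 2022.
Expiry of referenced patent CV-795900:
  Base: filing + 18 years → 16 January 2023.
  Marketing Approval Extension: 1471 days claimed exceeds the 883-day cap, so +883 days → 17 June 2025.
  Response Delay Deduction: −79 days → 30 March 2025.
Terminal disclaimer: CV-930864 expires on the earlier of 14 September 2022 and 30 March 2025.

September 14, 2022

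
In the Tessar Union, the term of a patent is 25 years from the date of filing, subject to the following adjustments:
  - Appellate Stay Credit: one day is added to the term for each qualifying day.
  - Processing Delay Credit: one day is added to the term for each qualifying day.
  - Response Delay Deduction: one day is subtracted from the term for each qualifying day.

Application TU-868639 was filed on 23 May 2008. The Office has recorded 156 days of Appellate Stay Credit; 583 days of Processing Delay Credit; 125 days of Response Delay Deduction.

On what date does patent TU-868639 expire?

2035-01-27

Base term: filing date + 25 years → 23 May 2033.
Appellate Stay Credit: +156 days → 26 October 2033.
Processing Delay Credit: +583 days → 1 June 2035.
Response Delay Deduction: −125 days → 27 January 2035.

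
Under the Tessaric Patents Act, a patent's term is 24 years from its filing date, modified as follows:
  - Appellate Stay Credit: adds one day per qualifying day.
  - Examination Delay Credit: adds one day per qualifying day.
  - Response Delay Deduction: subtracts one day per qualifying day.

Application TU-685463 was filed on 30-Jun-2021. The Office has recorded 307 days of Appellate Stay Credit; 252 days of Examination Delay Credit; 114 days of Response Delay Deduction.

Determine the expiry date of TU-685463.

Base term: filing date + 24 years → 30 June 2045.
Appellate Stay Credit: +307 days → 3 May 2046.
Examination Delay Credit: +252 days → 10 January 2047.
Response Delay Deduction: −114 days → 18 September 2046.

September 18, 2046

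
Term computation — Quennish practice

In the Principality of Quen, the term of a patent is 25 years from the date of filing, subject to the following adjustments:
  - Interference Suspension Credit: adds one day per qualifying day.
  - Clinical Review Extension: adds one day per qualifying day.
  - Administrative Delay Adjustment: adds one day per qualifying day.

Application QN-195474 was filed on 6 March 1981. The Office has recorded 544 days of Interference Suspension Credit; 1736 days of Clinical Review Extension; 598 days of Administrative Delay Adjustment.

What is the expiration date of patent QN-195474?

January 21, 2014

Base term: filing date + 25 years → 6 March 2006.
Interference Suspension Credit: +544 days → 1 September 2007.
Clinical Review Extension: +1736 days → 2 June 2012.
Administrative Delay Adjustment: +598 days → 21 January 2014.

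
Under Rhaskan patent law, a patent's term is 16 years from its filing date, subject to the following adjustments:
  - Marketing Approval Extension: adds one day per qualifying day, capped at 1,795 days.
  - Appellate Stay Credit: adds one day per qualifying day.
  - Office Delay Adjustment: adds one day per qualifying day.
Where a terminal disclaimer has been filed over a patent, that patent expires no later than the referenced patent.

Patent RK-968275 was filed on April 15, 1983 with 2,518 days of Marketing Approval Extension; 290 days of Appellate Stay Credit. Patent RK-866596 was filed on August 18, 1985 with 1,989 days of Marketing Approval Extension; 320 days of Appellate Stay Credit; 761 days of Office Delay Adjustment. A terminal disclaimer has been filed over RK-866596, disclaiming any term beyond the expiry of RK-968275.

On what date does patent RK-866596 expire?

2004-12-29

Natural term of RK-866596:
  Base: filing + 16 years → 18 August 2001.
  Marketing Approval Extension: 1989 days claimed exceeds the 1795-day cap, so +1795 days → 18 July 2006.
  Appellate Stay Credit: +320 days → 3 June 2007.
  Office Delay Adjustment: +761 days → 3 July 2009.
Expiry of referenced patent RK-968275:
  Base: filing + 16 years → 15 April 1999.
  Marketing Approval Extension: 2518 days claimed exceeds the 1795-day cap, so +1795 days → 14 March 2004.
  Appellate Stay Credit: +290 days → 29 December 2004.
Terminal disclaimer: RK-866596 expires on the earlier of 3 July 2009 and 29 December 2004.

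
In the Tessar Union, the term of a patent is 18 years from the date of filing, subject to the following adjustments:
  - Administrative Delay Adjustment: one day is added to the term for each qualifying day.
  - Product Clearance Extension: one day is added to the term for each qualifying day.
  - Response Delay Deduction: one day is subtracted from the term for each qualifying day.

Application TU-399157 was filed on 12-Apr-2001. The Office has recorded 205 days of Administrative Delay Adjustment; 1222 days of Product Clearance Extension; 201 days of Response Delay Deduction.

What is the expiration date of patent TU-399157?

Base term: filing date + 18 years → 12 April 2019.
Administrative Delay Adjustment: +205 days → 3 November 2019.
Product Clearance Extension: +1222 days → 9 March 2023.
Response Delay Deduction: −201 days → 20 August 2022.

2022-08-20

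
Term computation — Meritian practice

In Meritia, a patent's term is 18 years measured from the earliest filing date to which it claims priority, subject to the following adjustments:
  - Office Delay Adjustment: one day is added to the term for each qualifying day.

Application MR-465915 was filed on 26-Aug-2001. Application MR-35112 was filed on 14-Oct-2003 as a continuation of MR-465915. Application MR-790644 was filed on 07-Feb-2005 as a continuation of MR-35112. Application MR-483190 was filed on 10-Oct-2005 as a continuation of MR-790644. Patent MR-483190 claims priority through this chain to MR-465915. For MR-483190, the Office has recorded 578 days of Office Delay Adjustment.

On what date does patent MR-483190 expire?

2021-03-26

Earliest priority filing: 26 August 2001.
Base term: 26 August 2001 + 18 years → 26 August 2019.
Office Delay Adjustment: +578 days → 26 March 2021.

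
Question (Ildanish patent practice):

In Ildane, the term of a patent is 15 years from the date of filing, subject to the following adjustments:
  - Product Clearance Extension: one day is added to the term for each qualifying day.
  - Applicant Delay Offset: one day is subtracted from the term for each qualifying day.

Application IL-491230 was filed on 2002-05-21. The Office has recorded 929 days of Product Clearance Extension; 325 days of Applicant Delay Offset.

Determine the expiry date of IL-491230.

2019-01-15

Base term: filing date + 15 years → 21 May 2017.
Product Clearance Extension: +929 days → 6 December 2019.
Applicant Delay Offset: −325 days → 15 January 2019.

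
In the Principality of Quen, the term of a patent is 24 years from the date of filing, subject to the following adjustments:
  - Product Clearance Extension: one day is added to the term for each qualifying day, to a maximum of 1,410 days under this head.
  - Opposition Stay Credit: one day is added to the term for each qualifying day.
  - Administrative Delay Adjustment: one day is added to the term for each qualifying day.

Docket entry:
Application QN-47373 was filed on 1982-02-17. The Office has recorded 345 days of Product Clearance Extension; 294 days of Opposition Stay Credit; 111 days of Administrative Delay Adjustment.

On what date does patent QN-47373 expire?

March 8, 2008

Base term: filing date + 24 years → 17 February 2006.
Product Clearance Extension: 345 days (within the 1410-day cap) → +345 days → 28 January 2007.
Opposition Stay Credit: +294 days → 18 November 2007.
Administrative Delay Adjustment: +111 days → 8 March 2008.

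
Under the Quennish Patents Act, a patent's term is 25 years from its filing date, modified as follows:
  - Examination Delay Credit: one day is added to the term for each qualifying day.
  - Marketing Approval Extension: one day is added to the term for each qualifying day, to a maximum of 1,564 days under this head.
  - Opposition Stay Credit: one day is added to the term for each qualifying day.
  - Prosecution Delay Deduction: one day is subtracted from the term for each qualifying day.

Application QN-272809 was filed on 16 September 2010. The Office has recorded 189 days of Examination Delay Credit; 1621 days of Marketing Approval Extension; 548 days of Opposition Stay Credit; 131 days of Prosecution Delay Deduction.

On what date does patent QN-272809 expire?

August 25, 2041

Base term: filing date + 25 years → 16 September 2035.
Examination Delay Credit: +189 days → 23 March 2036.
Marketing Approval Extension: 1621 days claimed exceeds the 1564-day cap, so +1564 days → 4 July 2040.
Opposition Stay Credit: +548 days → 3 January 2042.
Prosecution Delay Deduction: −131 days → 25 August 2041.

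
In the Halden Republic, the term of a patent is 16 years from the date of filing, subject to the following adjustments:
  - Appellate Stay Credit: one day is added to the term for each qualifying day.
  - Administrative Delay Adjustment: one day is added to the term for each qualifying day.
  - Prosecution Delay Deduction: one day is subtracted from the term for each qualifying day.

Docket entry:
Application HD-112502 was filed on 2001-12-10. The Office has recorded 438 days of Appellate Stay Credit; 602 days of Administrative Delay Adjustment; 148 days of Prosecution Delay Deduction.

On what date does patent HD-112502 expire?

2020-05-20

Base term: filing date + 16 years → 10 December 2017.
Appellate Stay Credit: +438 days → 21 February 2019.
Administrative Delay Adjustment: +602 days → 15 October 2020.
Prosecution Delay Deduction: −148 days → 20 May 2020.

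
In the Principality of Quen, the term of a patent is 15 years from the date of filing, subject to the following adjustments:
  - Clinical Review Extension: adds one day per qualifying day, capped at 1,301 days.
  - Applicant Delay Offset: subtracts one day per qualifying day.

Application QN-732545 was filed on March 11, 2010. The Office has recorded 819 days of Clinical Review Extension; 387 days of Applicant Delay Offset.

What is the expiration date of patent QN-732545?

May 17, 2026

Base term: filing date + 15 years → 11 March 2025.
Clinical Review Extension: 819 days (within the 1301-day cap) → +819 days → 8 June 2027.
Applicant Delay Offset: −387 days → 17 May 2026.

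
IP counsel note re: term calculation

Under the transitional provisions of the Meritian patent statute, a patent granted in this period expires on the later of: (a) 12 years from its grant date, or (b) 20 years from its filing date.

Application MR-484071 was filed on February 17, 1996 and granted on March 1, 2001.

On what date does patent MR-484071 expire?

(a) grant + 12 years → 1 March 2013.
(b) filing + 20 years → 17 February 2016.
Later of the two: 17 February 2016.

February 17, 2016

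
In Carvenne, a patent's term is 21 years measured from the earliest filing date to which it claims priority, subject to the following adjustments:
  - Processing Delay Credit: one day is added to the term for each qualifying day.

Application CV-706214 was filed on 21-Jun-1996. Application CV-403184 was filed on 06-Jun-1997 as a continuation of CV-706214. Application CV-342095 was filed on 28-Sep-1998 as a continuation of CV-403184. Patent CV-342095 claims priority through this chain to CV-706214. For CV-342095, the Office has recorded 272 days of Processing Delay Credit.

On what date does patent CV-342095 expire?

Earliest priority filing: 21 June 1996.
Base term: 21 June 1996 + 21 years → 21 June 2017.
Processing Delay Credit: +272 days → 20 March 2018.

March 20, 2018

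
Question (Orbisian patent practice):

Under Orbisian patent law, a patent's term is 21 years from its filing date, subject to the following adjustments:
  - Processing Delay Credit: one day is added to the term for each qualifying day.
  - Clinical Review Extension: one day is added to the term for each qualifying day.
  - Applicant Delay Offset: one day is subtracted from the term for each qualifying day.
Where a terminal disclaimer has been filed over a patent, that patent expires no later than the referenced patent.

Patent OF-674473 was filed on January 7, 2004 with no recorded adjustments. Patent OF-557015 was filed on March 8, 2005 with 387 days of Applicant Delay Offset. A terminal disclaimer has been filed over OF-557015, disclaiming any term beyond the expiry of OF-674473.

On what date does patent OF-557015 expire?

2025-01-07

Natural term of OF-557015:
  Base: filing + 21 years → 8 March 2026.
  Applicant Delay Offset: −387 days → 14 February 2025.
Expiry of referenced patent OF-674473:
  Base: filing + 21 years → 7 January 2025.
Terminal disclaimer: OF-557015 expires on the earlier of 14 February 2025 and 7 January 2025.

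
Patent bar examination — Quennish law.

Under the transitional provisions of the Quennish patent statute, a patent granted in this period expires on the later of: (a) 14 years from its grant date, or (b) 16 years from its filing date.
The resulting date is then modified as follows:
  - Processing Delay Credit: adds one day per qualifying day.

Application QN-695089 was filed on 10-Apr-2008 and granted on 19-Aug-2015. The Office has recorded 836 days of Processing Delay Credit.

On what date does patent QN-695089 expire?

(a) grant + 14 years → 19 August 2029.
(b) filing + 16 years → 10 April 2024.
Later of the two: 19 August 2029.
Processing Delay Credit: +836 days → 3 December 2031.

December 3, 2031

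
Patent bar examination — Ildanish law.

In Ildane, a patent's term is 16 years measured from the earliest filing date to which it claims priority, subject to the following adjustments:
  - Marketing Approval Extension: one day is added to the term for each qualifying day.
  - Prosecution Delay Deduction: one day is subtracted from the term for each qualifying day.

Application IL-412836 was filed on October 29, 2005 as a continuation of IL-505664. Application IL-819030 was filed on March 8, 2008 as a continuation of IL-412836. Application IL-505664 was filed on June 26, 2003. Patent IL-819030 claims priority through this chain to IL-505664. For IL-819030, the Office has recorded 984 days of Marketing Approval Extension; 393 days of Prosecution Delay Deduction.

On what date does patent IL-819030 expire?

2021-02-06

Earliest priority filing: 26 June 2003.
Base term: 26 June 2003 + 16 years → 26 June 2019.
Marketing Approval Extension: +984 days → 6 March 2022.
Prosecution Delay Deduction: −393 days → 6 February 2021.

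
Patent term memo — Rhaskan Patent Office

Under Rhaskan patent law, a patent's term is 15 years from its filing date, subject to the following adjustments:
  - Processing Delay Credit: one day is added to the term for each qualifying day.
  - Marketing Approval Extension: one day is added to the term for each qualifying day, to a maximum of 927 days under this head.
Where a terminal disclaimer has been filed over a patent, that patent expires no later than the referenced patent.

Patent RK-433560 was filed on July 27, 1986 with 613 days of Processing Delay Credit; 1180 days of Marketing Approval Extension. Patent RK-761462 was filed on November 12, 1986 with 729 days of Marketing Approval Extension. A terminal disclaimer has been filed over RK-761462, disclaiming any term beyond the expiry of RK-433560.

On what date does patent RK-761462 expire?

Natural term of RK-761462:
  Base: filing + 15 years → 12 November 2001.
  Marketing Approval Extension: 729 days (within the 927-day cap) → +729 days → 11 November 2003.
Expiry of referenced patent RK-433560:
  Base: filing + 15 years → 27 July 2001.
  Processing Delay Credit: +613 days → 1 April 2003.
  Marketing Approval Extension: 1180 days claimed exceeds the 927-day cap, so +927 days → 14 October 2005.
Terminal disclaimer: RK-761462 expires on the earlier of 11 November 2003 and 14 October 2005.

November 11, 2003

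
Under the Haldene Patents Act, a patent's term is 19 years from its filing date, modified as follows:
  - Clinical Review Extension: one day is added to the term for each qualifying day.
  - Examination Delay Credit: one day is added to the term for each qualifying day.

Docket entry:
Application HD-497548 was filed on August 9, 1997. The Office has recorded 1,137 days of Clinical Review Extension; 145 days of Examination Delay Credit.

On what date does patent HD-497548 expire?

Base term: filing date + 19 years → 9 August 2016.
Clinical Review Extension: +1137 days → 20 September 2019.
Examination Delay Credit: +145 days → 12 February 2020.

2020-02-12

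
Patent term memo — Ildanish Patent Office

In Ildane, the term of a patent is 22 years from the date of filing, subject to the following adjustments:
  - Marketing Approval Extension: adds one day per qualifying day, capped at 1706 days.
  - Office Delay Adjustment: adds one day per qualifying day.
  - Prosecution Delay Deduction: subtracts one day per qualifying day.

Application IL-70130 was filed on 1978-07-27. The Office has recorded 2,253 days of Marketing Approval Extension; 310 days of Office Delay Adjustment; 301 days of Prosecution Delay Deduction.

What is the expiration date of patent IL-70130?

2005-04-07

Base term: filing date + 22 years → 27 July 2000.
Marketing Approval Extension: 2253 days claimed exceeds the 1706-day cap, so +1706 days → 29 March 2005.
Office Delay Adjustment: +310 days → 2 February 2006.
Prosecution Delay Deduction: −301 days → 7 April 2005.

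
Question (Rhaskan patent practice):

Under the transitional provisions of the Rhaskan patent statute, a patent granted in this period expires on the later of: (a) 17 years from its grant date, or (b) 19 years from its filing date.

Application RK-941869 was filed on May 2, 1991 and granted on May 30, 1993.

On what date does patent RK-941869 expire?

(a) grant + 17 years → 30 May 2010.
(b) filing + 19 years → 2 May 2010.
Later of the two: 30 May 2010.

2010-05-30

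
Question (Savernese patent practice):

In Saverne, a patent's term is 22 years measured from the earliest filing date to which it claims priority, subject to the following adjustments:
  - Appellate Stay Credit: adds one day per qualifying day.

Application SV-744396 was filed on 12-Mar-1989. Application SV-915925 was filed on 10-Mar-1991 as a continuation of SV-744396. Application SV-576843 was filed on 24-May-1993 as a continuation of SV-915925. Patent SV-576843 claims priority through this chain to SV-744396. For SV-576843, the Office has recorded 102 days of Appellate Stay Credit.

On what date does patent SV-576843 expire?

June 22, 2011

Earliest priority filing: 12 March 1989.
Base term: 12 March 1989 + 22 years → 12 March 2011.
Appellate Stay Credit: +102 days → 22 June 2011.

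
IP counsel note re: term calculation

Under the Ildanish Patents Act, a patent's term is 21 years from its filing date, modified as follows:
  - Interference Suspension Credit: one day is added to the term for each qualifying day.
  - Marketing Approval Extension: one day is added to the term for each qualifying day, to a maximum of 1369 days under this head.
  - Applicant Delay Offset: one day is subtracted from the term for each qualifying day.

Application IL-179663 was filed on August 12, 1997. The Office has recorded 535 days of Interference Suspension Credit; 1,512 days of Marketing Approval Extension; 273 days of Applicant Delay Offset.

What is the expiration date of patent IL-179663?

Base term: filing date + 21 years → 12 August 2018.
Interference Suspension Credit: +535 days → 29 January 2020.
Marketing Approval Extension: 1512 days claimed exceeds the 1369-day cap, so +1369 days → 29 October 2023.
Applicant Delay Offset: −273 days → 29 January 2023.

January 29, 2023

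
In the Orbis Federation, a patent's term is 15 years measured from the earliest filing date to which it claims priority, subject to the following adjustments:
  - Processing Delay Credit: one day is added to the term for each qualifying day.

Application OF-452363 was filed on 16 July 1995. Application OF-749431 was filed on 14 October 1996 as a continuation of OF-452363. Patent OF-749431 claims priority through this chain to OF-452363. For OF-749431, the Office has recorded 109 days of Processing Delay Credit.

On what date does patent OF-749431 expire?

Earliest priority filing: 16 July 1995.
Base term: 16 July 1995 + 15 years → 16 July 2010.
Processing Delay Credit: +109 days → 2 November 2010.

2010-11-02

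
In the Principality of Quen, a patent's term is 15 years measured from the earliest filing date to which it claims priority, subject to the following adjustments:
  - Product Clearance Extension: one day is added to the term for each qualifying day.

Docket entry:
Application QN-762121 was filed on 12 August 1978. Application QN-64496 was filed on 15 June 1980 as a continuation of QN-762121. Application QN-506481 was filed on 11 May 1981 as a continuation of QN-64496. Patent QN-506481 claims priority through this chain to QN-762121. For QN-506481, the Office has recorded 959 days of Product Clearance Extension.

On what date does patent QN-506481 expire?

1996-03-28

Earliest priority filing: 12 August 1978.
Base term: 12 August 1978 + 15 years → 12 August 1993.
Product Clearance Extension: +959 days → 28 March 1996.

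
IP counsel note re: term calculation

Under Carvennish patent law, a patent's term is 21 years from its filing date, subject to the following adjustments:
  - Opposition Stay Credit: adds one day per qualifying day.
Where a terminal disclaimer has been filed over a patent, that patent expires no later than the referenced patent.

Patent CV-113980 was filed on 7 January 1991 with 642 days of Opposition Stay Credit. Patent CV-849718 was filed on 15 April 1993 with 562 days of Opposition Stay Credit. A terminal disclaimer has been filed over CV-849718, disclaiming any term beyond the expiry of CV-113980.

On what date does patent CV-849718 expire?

Natural term of CV-849718:
  Base: filing + 21 years → 15 April 2014.
  Opposition Stay Credit: +562 days → 29 October 2015.
Expiry of referenced patent CV-113980:
  Base: filing + 21 years → 7 January 2012.
  Opposition Stay Credit: +642 days → 10 October 2013.
Terminal disclaimer: CV-849718 expires on the earlier of 29 October 2015 and 10 October 2013.

2013-10-10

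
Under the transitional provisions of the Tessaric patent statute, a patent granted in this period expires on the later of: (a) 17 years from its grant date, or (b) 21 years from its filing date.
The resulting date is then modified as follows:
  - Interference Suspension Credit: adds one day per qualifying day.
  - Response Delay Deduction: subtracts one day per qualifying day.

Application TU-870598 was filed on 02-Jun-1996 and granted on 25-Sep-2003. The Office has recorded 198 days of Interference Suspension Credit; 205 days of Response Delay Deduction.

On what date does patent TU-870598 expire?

(a) grant + 17 years → 25 September 2020.
(b) filing + 21 years → 2 June 2017.
Later of the two: 25 September 2020.
Interference Suspension Credit: +198 days → 11 April 2021.
Response Delay Deduction: −205 days → 18 September 2020.

September 18, 2020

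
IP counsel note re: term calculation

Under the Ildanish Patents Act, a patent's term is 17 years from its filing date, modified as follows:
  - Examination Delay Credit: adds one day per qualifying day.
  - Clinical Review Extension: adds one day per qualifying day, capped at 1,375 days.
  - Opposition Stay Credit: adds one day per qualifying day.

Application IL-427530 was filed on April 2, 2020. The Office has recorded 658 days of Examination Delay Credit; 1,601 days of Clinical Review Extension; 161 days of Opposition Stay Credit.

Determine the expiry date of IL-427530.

Base term: filing date + 17 years → 2 April 2037.
Examination Delay Credit: +658 days → 20 January 2039.
Clinical Review Extension: 1601 days claimed exceeds the 1375-day cap, so +1375 days → 26 October 2042.
Opposition Stay Credit: +161 days → 5 April 2043.

April 5, 2043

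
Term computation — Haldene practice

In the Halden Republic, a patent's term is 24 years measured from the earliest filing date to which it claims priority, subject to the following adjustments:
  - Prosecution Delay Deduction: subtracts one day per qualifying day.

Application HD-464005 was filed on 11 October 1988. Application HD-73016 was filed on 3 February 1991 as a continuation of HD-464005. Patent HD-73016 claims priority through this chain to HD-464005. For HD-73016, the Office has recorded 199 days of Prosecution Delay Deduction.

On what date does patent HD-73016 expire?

Earliest priority filing: 11 October 1988.
Base term: 11 October 1988 + 24 years → 11 October 2012.
Prosecution Delay Deduction: −199 days → 26 March 2012.

March 26, 2012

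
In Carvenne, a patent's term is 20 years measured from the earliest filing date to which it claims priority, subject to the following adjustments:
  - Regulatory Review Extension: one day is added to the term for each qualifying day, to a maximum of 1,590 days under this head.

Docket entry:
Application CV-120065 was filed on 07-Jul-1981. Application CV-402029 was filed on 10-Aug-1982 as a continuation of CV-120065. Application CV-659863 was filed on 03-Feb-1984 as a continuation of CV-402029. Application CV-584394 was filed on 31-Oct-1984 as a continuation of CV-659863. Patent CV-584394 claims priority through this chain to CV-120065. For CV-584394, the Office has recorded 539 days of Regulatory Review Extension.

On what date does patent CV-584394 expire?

2002-12-28

Earliest priority filing: 7 July 1981.
Base term: 7 July 1981 + 20 years → 7 July 2001.
Regulatory Review Extension: 539 days (within the 1590-day cap) → +539 days → 28 December 2002.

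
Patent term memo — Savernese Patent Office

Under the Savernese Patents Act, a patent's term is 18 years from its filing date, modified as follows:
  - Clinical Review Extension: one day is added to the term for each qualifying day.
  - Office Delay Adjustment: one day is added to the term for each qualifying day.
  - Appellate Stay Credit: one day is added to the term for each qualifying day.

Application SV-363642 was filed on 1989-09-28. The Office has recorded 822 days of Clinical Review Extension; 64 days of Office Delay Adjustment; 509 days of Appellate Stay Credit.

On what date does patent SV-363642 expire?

July 24, 2011

Base term: filing date + 18 years → 28 September 2007.
Clinical Review Extension: +822 days → 28 December 2009.
Office Delay Adjustment: +64 days → 2 March 2010.
Appellate Stay Credit: +509 days → 24 July 2011.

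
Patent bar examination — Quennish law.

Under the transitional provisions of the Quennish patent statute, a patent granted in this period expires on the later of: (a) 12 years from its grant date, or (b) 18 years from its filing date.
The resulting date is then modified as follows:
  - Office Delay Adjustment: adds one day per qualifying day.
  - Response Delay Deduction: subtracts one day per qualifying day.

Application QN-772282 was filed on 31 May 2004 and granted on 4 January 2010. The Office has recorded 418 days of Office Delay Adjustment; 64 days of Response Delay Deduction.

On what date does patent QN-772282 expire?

(a) grant + 12 years → 4 January 2022.
(b) filing + 18 years → 31 May 2022.
Later of the two: 31 May 2022.
Office Delay Adjustment: +418 days → 23 July 2023.
Response Delay Deduction: −64 days → 20 May 2023.

May 20, 2023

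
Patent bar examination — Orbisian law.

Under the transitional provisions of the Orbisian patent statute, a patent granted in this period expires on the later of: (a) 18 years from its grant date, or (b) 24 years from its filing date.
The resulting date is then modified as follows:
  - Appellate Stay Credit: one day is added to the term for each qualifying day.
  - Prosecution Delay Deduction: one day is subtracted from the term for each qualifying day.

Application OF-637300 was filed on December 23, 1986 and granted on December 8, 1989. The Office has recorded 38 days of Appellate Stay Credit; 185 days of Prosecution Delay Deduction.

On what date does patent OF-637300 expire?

July 29, 2010

(a) grant + 18 years → 8 December 2007.
(b) filing + 24 years → 23 December 2010.
Later of the two: 23 December 2010.
Appellate Stay Credit: +38 days → 30 January 2011.
Prosecution Delay Deduction: −185 days → 29 July 2010.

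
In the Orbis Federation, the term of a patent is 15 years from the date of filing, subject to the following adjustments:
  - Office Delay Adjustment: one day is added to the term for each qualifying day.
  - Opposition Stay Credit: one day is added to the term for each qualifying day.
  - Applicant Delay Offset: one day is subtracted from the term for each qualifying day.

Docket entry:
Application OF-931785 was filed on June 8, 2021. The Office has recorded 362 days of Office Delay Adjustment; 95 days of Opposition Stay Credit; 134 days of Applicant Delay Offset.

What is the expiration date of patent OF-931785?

2037-04-27

Base term: filing date + 15 years → 8 June 2036.
Office Delay Adjustment: +362 days → 5 June 2037.
Opposition Stay Credit: +95 days → 8 September 2037.
Applicant Delay Offset: −134 days → 27 April 2037.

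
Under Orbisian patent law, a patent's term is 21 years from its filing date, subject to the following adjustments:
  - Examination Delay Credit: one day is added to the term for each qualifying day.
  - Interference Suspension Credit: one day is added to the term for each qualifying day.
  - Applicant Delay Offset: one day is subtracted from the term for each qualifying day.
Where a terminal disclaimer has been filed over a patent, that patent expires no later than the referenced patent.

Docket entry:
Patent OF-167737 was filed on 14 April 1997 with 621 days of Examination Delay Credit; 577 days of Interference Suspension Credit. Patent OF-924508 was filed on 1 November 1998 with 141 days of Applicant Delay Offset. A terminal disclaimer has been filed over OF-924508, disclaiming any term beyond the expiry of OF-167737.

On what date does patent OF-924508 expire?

June 13, 2019

Natural term of OF-924508:
  Base: filing + 21 years → 1 November 2019.
  Applicant Delay Offset: −141 days → 13 June 2019.
Expiry of referenced patent OF-167737:
  Base: filing + 21 years → 14 April 2018.
  Examination Delay Credit: +621 days → 26 December 2019.
  Interference Suspension Credit: +577 days → 25 July 2021.
Terminal disclaimer: OF-924508 expires on the earlier of 13 June 2019 and 25 July 2021.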